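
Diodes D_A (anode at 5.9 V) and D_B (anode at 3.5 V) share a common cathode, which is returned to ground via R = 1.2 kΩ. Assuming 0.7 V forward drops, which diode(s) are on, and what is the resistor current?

Only D_A conducts; I_R ≈ 4.3 mA

Assume both conduct. Then node N would need to be at both 5.9−0.7 = 5.2 V and 3.5−0.7 = 2.8 V, which is impossible.
Assume only D_A conducts: V_N = 5.9 − 0.7 = 5.2 V, so I_R = 5.2/1.2 = 4.33 mA.
Check D_B: its anode-to-cathode voltage is 3.5 − 5.2 = -1.7 V < 0.7 V, so it is off. The assumption is consistent.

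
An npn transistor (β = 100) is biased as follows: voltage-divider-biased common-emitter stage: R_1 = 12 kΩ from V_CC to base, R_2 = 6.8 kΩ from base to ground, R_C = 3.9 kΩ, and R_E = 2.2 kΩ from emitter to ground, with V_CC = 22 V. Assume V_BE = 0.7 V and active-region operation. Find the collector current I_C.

I_C ≈ 3.2 mA

Thevenize the base divider: V_Th = V_CC·R_2/(R_1+R_2) = 22×6.8/18.8 = 7.96 V, R_Th = R_1‖R_2 = 4.34 kΩ.
Base-emitter loop: V_Th = I_B·R_Th + V_BE + (β+1)I_B·R_E, so I_B = (7.96 − 0.7) / (4.34 + 101×2.2) = 0.032 mA.
I_C = β·I_B = 100×0.032 = 3.2 mA, and I_E = (β+1)I_B = 3.24 mA.
V_CE = V_CC − I_C·R_C − I_E·R_E = 22 − 3.2×3.9 − 3.24×2.2 = 2.39 V.
V_CE = 2.39 V > 0.2 V confirms active-region operation.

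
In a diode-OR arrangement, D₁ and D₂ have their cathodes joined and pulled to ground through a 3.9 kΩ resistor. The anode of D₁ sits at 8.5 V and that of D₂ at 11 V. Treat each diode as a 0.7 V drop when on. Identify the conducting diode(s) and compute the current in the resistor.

Only D₂ conducts; I_R ≈ 2.6 mA

Assume both conduct. Then node N would need to be at both 8.5−0.7 = 7.8 V and 11−0.7 = 10.3 V, which is impossible.
Assume only D₂ conducts: V_N = 11 − 0.7 = 10.3 V, so I_R = 10.3/3.9 = 2.64 mA.
Check D₁: its anode-to-cathode voltage is 8.5 − 10.3 = -1.8 V < 0.7 V, so it is off. The assumption is consistent.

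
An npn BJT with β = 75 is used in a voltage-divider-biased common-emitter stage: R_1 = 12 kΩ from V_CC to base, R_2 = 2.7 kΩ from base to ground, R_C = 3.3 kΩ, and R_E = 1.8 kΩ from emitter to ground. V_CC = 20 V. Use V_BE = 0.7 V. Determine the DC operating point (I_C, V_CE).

Thevenize the base divider: V_Th = V_CC·R_2/(R_1+R_2) = 20×2.7/14.7 = 3.67 V, R_Th = R_1‖R_2 = 2.2 kΩ.
Base-emitter loop: V_Th = I_B·R_Th + V_BE + (β+1)I_B·R_E, so I_B = (3.67 − 0.7) / (2.2 + 76×1.8) = 0.0214 mA.
I_C = β·I_B = 75×0.0214 = 1.6 mA, and I_E = (β+1)I_B = 1.63 mA.
V_CE = V_CC − I_C·R_C − I_E·R_E = 20 − 1.6×3.3 − 1.63×1.8 = 11.8 V.
V_CE = 11.8 V > 0.2 V confirms active-region operation.

I_C ≈ 1.6 mA, V_CE ≈ 12 V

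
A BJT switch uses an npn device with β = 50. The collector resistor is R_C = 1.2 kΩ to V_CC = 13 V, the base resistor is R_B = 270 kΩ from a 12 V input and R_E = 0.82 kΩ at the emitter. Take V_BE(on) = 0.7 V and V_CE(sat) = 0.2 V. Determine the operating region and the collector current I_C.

active; I_C ≈ 1.8 mA

Assume active. Base-emitter loop: I_B = (V_BB − V_BE)/(R_B + (β+1)R_E) = (12 − 0.7)/(270 + 51×0.82) = 0.0362 mA.
I_C = β·I_B = 50×0.0362 = 1.81 mA.
V_CE = V_CC − I_C·R_C − I_E·R_E = 13 − 1.81×1.2 − 1.85×0.82 = 9.31 V > V_CE(sat), so the active-region assumption holds.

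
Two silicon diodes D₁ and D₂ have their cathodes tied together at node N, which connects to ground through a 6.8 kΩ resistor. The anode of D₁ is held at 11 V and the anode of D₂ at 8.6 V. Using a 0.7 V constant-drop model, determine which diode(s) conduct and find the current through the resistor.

Only D₁ conducts; I_R ≈ 1.5 mA

Assume both conduct. Then node N would need to be at both 11−0.7 = 10.3 V and 8.6−0.7 = 7.9 V, which is impossible.
Assume only D₁ conducts: V_N = 11 − 0.7 = 10.3 V, so I_R = 10.3/6.8 = 1.51 mA.
Check D₂: its anode-to-cathode voltage is 8.6 − 10.3 = -1.7 V < 0.7 V, so it is off. The assumption is consistent.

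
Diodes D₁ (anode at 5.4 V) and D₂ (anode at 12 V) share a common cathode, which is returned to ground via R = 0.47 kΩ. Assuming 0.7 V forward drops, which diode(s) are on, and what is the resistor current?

Only D₂ conducts; I_R ≈ 24 mA

Assume both conduct. Then node N would need to be at both 5.4−0.7 = 4.7 V and 12−0.7 = 11.3 V, which is impossible.
Assume only D₂ conducts: V_N = 12 − 0.7 = 11.3 V, so I_R = 11.3/0.47 = 24 mA.
Check D₁: its anode-to-cathode voltage is 5.4 − 11.3 = -5.9 V < 0.7 V, so it is off. The assumption is consistent.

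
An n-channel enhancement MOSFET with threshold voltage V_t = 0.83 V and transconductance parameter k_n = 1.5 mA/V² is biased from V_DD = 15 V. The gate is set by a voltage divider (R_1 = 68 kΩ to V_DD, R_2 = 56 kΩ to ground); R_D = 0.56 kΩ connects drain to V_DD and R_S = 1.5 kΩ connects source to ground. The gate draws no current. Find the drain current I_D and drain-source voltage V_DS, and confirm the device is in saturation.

I_D ≈ 2.7 mA, V_DS ≈ 9.4 V

V_G = V_DD·R_2/(R_1+R_2) = 15×56/124 = 6.77 V.
Assume saturation: I_D = (k_n/2)(V_GS − V_t)² with V_GS = V_G − I_D·R_S = 6.77 − 1.5·I_D.
Substituting gives 1.69·I_D² − 14.4·I_D + 26.5 = 0, with roots I_D = 2.7 or 5.82 mA.
The root I_D = 5.82 mA gives V_GS = -1.96 V ≤ V_t, so take I_D = 2.7 mA.
Then V_GS = 2.73 V and V_DS = V_DD − I_D(R_D+R_S) = 15 − 2.7×2.06 = 9.44 V.
Saturation requires V_DS ≥ V_GS − V_t = 1.9 V; 9.44 ≥ 1.9 ✓.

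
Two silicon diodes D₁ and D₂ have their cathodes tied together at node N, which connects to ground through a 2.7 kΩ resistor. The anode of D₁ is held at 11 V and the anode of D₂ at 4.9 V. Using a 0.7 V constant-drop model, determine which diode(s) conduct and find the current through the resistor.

Assume both conduct. Then node N would need to be at both 11−0.7 = 10.3 V and 4.9−0.7 = 4.2 V, which is impossible.
Assume only D₁ conducts: V_N = 11 − 0.7 = 10.3 V, so I_R = 10.3/2.7 = 3.81 mA.
Check D₂: its anode-to-cathode voltage is 4.9 − 10.3 = -5.4 V < 0.7 V, so it is off. The assumption is consistent.

Only D₁ conducts; I_R ≈ 3.8 mA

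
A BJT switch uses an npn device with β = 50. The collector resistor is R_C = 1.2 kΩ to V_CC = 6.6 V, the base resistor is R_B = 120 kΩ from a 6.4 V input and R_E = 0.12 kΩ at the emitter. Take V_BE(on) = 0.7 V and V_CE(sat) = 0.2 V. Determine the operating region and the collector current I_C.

Assume active. Base-emitter loop: I_B = (V_BB − V_BE)/(R_B + (β+1)R_E) = (6.4 − 0.7)/(120 + 51×0.12) = 0.0452 mA.
I_C = β·I_B = 50×0.0452 = 2.26 mA.
V_CE = V_CC − I_C·R_C − I_E·R_E = 6.6 − 2.26×1.2 − 2.3×0.12 = 3.61 V > V_CE(sat), so the active-region assumption holds.

active; I_C ≈ 2.3 mA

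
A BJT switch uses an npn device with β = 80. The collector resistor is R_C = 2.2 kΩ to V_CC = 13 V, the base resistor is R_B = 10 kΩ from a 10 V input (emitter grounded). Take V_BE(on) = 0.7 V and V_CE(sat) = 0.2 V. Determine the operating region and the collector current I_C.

Assume active: I_B = (10 − 0.7)/10 = 0.93 mA, giving I_C = β·I_B = 74.4 mA.
But then V_CE = 13 − 74.4×2.2 = -151 V < V_CE(sat) = 0.2 V — impossible in the active region.
So the transistor is saturated. With V_CE = 0.2 V, I_C = (V_CC − 0.2)/R_C = 12.8/2.2 = 5.82 mA.
Check: β·I_B = 74.4 mA > I_C = 5.82 mA, confirming saturation.

saturation; I_C ≈ 5.8 mA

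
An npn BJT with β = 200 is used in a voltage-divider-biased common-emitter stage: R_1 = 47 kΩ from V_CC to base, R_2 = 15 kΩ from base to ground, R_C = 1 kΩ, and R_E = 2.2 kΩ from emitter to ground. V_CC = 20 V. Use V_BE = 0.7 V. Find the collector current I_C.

I_C ≈ 1.8 mA

Thevenize the base divider: V_Th = V_CC·R_2/(R_1+R_2) = 20×15/62 = 4.84 V, R_Th = R_1‖R_2 = 11.4 kΩ.
Base-emitter loop: V_Th = I_B·R_Th + V_BE + (β+1)I_B·R_E, so I_B = (4.84 − 0.7) / (11.4 + 201×2.2) = 0.00912 mA.
I_C = β·I_B = 200×0.00912 = 1.82 mA, and I_E = (β+1)I_B = 1.83 mA.
V_CE = V_CC − I_C·R_C − I_E·R_E = 20 − 1.82×1 − 1.83×2.2 = 14.1 V.
V_CE = 14.1 V > 0.2 V confirms active-region operation.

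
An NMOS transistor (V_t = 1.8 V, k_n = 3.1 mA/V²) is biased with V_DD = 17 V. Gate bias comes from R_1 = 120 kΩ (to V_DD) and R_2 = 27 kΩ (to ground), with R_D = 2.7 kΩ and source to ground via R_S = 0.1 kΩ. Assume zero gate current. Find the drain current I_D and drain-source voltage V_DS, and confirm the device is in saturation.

V_G = V_DD·R_2/(R_1+R_2) = 17×27/147 = 3.12 V.
Assume saturation: I_D = (k_n/2)(V_GS − V_t)² with V_GS = V_G − I_D·R_S = 3.12 − 0.1·I_D.
Substituting gives 0.0155·I_D² − 1.41·I_D + 2.71 = 0, with roots I_D = 1.97 or 89 mA.
The root I_D = 89 mA gives V_GS = -5.78 V ≤ V_t, so take I_D = 1.97 mA.
Then V_GS = 2.93 V and V_DS = V_DD − I_D(R_D+R_S) = 17 − 1.97×2.8 = 11.5 V.
Saturation requires V_DS ≥ V_GS − V_t = 1.13 V; 11.5 ≥ 1.13 ✓.

I_D ≈ 2 mA, V_DS ≈ 11 V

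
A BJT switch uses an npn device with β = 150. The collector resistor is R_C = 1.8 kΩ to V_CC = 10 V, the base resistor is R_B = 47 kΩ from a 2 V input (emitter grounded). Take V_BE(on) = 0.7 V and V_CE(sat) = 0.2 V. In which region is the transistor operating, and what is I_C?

active; I_C ≈ 4.1 mA

Assume active. Base-emitter loop: I_B = (V_BB − V_BE)/R_B = (2 − 0.7)/47 = 0.0277 mA.
I_C = β·I_B = 150×0.0277 = 4.15 mA.
V_CE = V_CC − I_C·R_C = 10 − 4.15×1.8 = 2.53 V > V_CE(sat), so the active-region assumption holds.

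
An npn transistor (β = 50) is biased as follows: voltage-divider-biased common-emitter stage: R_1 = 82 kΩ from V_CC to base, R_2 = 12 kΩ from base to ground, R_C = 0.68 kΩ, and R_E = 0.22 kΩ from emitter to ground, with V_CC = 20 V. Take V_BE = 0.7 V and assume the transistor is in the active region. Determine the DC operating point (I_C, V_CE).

I_C ≈ 4.3 mA, V_CE ≈ 16 V

Thevenize the base divider: V_Th = V_CC·R_2/(R_1+R_2) = 20×12/94 = 2.55 V, R_Th = R_1‖R_2 = 10.5 kΩ.
Base-emitter loop: V_Th = I_B·R_Th + V_BE + (β+1)I_B·R_E, so I_B = (2.55 − 0.7) / (10.5 + 51×0.22) = 0.0854 mA.
I_C = β·I_B = 50×0.0854 = 4.27 mA, and I_E = (β+1)I_B = 4.36 mA.
V_CE = V_CC − I_C·R_C − I_E·R_E = 20 − 4.27×0.68 − 4.36×0.22 = 16.1 V.
V_CE = 16.1 V > 0.2 V confirms active-region operation.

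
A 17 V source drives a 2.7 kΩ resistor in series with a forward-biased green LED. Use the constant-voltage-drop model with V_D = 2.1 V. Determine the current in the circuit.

I ≈ 5.5 mA

KVL around the loop: 17 = V_D + I·R = 2.1 + I × 2.7 kΩ.
So I = (17 − 2.1) / 2.7 kΩ = 14.9 / 2.7 = 5.52 mA.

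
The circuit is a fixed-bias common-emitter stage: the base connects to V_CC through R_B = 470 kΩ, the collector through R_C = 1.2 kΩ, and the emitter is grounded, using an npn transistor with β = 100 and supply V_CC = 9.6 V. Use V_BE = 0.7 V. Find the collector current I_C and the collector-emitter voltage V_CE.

Base loop: V_CC = I_B·R_B + V_BE, so I_B = (9.6 − 0.7)/470 kΩ = 0.0189 mA.
In the active region I_C = β·I_B = 100 × 0.0189 = 1.89 mA.
Collector loop: V_CE = V_CC − I_C·R_C = 9.6 − 1.89×1.2 = 7.33 V.
Since V_CE = 7.33 V > V_CE(sat) ≈ 0.2 V, the transistor is in the active region as assumed.

I_C ≈ 1.9 mA, V_CE ≈ 7.3 V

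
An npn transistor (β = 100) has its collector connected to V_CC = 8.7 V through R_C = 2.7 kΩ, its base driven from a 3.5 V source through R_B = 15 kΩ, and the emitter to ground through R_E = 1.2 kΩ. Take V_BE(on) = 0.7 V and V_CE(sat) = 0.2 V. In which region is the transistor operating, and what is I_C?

Assume active. Base-emitter loop: I_B = (V_BB − V_BE)/(R_B + (β+1)R_E) = (3.5 − 0.7)/(15 + 101×1.2) = 0.0206 mA.
I_C = β·I_B = 100×0.0206 = 2.06 mA.
V_CE = V_CC − I_C·R_C − I_E·R_E = 8.7 − 2.06×2.7 − 2.08×1.2 = 0.658 V > V_CE(sat), so the active-region assumption holds.

active; I_C ≈ 2.1 mA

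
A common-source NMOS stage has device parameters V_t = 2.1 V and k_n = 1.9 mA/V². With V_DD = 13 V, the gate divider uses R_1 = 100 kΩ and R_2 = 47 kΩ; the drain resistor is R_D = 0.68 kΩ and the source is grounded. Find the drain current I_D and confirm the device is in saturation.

I_D ≈ 4 mA

V_G = V_DD·R_2/(R_1+R_2) = 13×47/147 = 4.16 V. With the source grounded, V_GS = V_G = 4.16 V.
Assume saturation: I_D = (k_n/2)(V_GS − V_t)² = (1.9/2)×(4.16 − 2.1)² = 0.95×2.06² = 4.02 mA.
V_DS = V_DD − I_D·R_D = 13 − 4.02×0.68 = 10.3 V.
Saturation requires V_DS ≥ V_GS − V_t = 2.06 V; 10.3 ≥ 2.06 ✓.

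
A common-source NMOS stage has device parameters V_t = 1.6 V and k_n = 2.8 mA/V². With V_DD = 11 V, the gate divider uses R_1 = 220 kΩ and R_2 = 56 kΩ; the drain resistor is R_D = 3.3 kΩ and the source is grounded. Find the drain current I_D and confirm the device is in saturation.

V_G = V_DD·R_2/(R_1+R_2) = 11×56/276 = 2.23 V. With the source grounded, V_GS = V_G = 2.23 V.
Assume saturation: I_D = (k_n/2)(V_GS − V_t)² = (2.8/2)×(2.23 − 1.6)² = 1.4×0.632² = 0.559 mA.
V_DS = V_DD − I_D·R_D = 11 − 0.559×3.3 = 9.16 V.
Saturation requires V_DS ≥ V_GS − V_t = 0.632 V; 9.16 ≥ 0.632 ✓.

I_D ≈ 0.56 mA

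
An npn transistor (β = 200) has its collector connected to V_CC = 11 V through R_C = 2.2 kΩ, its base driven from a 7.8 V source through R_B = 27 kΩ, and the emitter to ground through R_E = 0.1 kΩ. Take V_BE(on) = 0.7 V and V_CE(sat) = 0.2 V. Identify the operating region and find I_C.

Assume active: I_B = (7.8 − 0.7)/(27 + 201×0.1) = 0.151 mA, I_C = β·I_B = 30.1 mA.
Then V_CE = 11 − 30.1×2.2 − 30.3×0.1 = -58.4 V < 0.2 V — the active assumption fails.
Re-solve with V_CE = 0.2 V. KCL at the emitter: V_E/R_E = (V_BB−0.7−V_E)/R_B + (V_CC−0.2−V_E)/R_C, giving V_E = 0.493 V.
I_C = (V_CC − 0.2 − V_E)/R_C = (10.8 − 0.493)/2.2 = 4.69 mA.
Check: I_B = (7.1 − 0.493)/27 = 0.245 mA, and β·I_B = 48.9 mA > I_C, confirming saturation.

saturation; I_C ≈ 4.7 mA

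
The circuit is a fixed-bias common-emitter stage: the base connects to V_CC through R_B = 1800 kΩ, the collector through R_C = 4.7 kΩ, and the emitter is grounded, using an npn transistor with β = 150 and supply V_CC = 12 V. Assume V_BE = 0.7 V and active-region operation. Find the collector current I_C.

I_C ≈ 0.94 mA

Base loop: V_CC = I_B·R_B + V_BE, so I_B = (12 − 0.7)/1800 kΩ = 0.00628 mA.
In the active region I_C = β·I_B = 150 × 0.00628 = 0.942 mA.
Collector loop: V_CE = V_CC − I_C·R_C = 12 − 0.942×4.7 = 7.57 V.
Since V_CE = 7.57 V > V_CE(sat) ≈ 0.2 V, the transistor is in the active region as assumed.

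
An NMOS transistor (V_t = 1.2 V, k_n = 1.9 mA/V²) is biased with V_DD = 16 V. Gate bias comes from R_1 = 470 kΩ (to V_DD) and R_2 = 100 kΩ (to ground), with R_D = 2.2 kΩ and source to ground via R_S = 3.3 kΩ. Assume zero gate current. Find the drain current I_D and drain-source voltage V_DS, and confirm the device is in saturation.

I_D ≈ 0.31 mA, V_DS ≈ 14 V

V_G = V_DD·R_2/(R_1+R_2) = 16×100/570 = 2.81 V.
Assume saturation: I_D = (k_n/2)(V_GS − V_t)² with V_GS = V_G − I_D·R_S = 2.81 − 3.3·I_D.
Substituting gives 10.3·I_D² − 11.1·I_D + 2.45 = 0, with roots I_D = 0.313 or 0.758 mA.
The root I_D = 0.758 mA gives V_GS = 0.307 V ≤ V_t, so take I_D = 0.313 mA.
Then V_GS = 1.77 V and V_DS = V_DD − I_D(R_D+R_S) = 16 − 0.313×5.5 = 14.3 V.
Saturation requires V_DS ≥ V_GS − V_t = 0.574 V; 14.3 ≥ 0.574 ✓.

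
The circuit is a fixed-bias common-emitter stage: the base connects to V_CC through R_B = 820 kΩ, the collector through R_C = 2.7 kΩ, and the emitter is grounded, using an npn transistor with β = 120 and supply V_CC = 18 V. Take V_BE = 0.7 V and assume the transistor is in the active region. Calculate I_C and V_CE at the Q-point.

Base loop: V_CC = I_B·R_B + V_BE, so I_B = (18 − 0.7)/820 kΩ = 0.0211 mA.
In the active region I_C = β·I_B = 120 × 0.0211 = 2.53 mA.
Collector loop: V_CE = V_CC − I_C·R_C = 18 − 2.53×2.7 = 11.2 V.
Since V_CE = 11.2 V > V_CE(sat) ≈ 0.2 V, the transistor is in the active region as assumed.

I_C ≈ 2.5 mA, V_CE ≈ 11 V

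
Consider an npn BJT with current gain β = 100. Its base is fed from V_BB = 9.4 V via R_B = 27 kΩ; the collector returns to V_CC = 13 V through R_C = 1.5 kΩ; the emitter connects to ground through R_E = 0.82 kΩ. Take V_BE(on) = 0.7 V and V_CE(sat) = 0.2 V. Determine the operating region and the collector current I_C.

saturation; I_C ≈ 5.5 mA

Assume active: I_B = (9.4 − 0.7)/(27 + 101×0.82) = 0.0792 mA, I_C = β·I_B = 7.92 mA.
Then V_CE = 13 − 7.92×1.5 − 8×0.82 = -5.44 V < 0.2 V — the active assumption fails.
Re-solve with V_CE = 0.2 V. KCL at the emitter: V_E/R_E = (V_BB−0.7−V_E)/R_B + (V_CC−0.2−V_E)/R_C, giving V_E = 4.6 V.
I_C = (V_CC − 0.2 − V_E)/R_C = (12.8 − 4.6)/1.5 = 5.46 mA.
Check: I_B = (8.7 − 4.6)/27 = 0.152 mA, and β·I_B = 15.2 mA > I_C, confirming saturation.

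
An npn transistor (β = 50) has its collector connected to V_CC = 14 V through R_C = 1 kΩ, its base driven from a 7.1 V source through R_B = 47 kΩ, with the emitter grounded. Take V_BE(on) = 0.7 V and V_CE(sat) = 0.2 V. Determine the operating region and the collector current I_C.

Assume active. Base-emitter loop: I_B = (V_BB − V_BE)/R_B = (7.1 − 0.7)/47 = 0.136 mA.
I_C = β·I_B = 50×0.136 = 6.81 mA.
V_CE = V_CC − I_C·R_C = 14 − 6.81×1 = 7.19 V > V_CE(sat), so the active-region assumption holds.

active; I_C ≈ 6.8 mA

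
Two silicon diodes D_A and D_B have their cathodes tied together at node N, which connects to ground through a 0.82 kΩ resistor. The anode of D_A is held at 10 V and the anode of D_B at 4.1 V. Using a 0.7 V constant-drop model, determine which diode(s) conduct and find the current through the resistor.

Only D_A conducts; I_R ≈ 11 mA

Assume both conduct. Then node N would need to be at both 10−0.7 = 9.3 V and 4.1−0.7 = 3.4 V, which is impossible.
Assume only D_A conducts: V_N = 10 − 0.7 = 9.3 V, so I_R = 9.3/0.82 = 11.3 mA.
Check D_B: its anode-to-cathode voltage is 4.1 − 9.3 = -5.2 V < 0.7 V, so it is off. The assumption is consistent.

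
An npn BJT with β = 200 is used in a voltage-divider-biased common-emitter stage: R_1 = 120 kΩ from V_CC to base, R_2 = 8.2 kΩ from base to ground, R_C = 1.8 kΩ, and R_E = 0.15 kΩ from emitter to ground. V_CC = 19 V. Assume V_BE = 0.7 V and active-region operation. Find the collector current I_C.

I_C ≈ 2.7 mA

Thevenize the base divider: V_Th = V_CC·R_2/(R_1+R_2) = 19×8.2/128 = 1.22 V, R_Th = R_1‖R_2 = 7.68 kΩ.
Base-emitter loop: V_Th = I_B·R_Th + V_BE + (β+1)I_B·R_E, so I_B = (1.22 − 0.7) / (7.68 + 201×0.15) = 0.0136 mA.
I_C = β·I_B = 200×0.0136 = 2.72 mA, and I_E = (β+1)I_B = 2.74 mA.
V_CE = V_CC − I_C·R_C − I_E·R_E = 19 − 2.72×1.8 − 2.74×0.15 = 13.7 V.
V_CE = 13.7 V > 0.2 V confirms active-region operation.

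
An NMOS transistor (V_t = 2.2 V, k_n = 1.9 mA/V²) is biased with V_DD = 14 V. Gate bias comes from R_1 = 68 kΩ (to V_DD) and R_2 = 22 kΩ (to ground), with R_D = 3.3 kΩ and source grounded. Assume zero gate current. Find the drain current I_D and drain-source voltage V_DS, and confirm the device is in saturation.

I_D ≈ 1.4 mA, V_DS ≈ 9.3 V

V_G = V_DD·R_2/(R_1+R_2) = 14×22/90 = 3.42 V. With the source grounded, V_GS = V_G = 3.42 V.
Assume saturation: I_D = (k_n/2)(V_GS − V_t)² = (1.9/2)×(3.42 − 2.2)² = 0.95×1.22² = 1.42 mA.
V_DS = V_DD − I_D·R_D = 14 − 1.42×3.3 = 9.32 V.
Saturation requires V_DS ≥ V_GS − V_t = 1.22 V; 9.32 ≥ 1.22 ✓.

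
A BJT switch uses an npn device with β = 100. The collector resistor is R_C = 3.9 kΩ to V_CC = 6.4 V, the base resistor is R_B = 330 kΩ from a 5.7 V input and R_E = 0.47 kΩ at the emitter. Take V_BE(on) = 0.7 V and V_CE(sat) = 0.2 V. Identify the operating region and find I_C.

active; I_C ≈ 1.3 mA

Assume active. Base-emitter loop: I_B = (V_BB − V_BE)/(R_B + (β+1)R_E) = (5.7 − 0.7)/(330 + 101×0.47) = 0.0132 mA.
I_C = β·I_B = 100×0.0132 = 1.32 mA.
V_CE = V_CC − I_C·R_C − I_E·R_E = 6.4 − 1.32×3.9 − 1.34×0.47 = 0.605 V > V_CE(sat), so the active-region assumption holds.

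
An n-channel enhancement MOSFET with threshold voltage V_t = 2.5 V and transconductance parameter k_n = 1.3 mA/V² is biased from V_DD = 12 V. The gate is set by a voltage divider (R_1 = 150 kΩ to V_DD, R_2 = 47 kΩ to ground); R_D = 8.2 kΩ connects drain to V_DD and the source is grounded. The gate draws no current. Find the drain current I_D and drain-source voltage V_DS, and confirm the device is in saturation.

V_G = V_DD·R_2/(R_1+R_2) = 12×47/197 = 2.86 V. With the source grounded, V_GS = V_G = 2.86 V.
Assume saturation: I_D = (k_n/2)(V_GS − V_t)² = (1.3/2)×(2.86 − 2.5)² = 0.65×0.363² = 0.0856 mA.
V_DS = V_DD − I_D·R_D = 12 − 0.0856×8.2 = 11.3 V.
Saturation requires V_DS ≥ V_GS − V_t = 0.363 V; 11.3 ≥ 0.363 ✓.

I_D ≈ 0.086 mA, V_DS ≈ 11 V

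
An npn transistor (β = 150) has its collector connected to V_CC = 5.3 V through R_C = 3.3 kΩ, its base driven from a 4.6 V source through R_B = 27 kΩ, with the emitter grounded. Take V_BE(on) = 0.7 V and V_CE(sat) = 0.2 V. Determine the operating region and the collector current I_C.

saturation; I_C ≈ 1.5 mA

Assume active: I_B = (4.6 − 0.7)/27 = 0.144 mA, giving I_C = β·I_B = 21.7 mA.
But then V_CE = 5.3 − 21.7×3.3 = -66.2 V < V_CE(sat) = 0.2 V — impossible in the active region.
So the transistor is saturated. With V_CE = 0.2 V, I_C = (V_CC − 0.2)/R_C = 5.1/3.3 = 1.55 mA.
Check: β·I_B = 21.7 mA > I_C = 1.55 mA, confirming saturation.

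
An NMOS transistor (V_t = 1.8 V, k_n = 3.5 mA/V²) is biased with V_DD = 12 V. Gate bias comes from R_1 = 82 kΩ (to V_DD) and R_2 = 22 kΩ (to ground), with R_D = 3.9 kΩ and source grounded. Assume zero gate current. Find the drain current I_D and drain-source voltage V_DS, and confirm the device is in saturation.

I_D ≈ 0.95 mA, V_DS ≈ 8.3 V

V_G = V_DD·R_2/(R_1+R_2) = 12×22/104 = 2.54 V. With the source grounded, V_GS = V_G = 2.54 V.
Assume saturation: I_D = (k_n/2)(V_GS − V_t)² = (3.5/2)×(2.54 − 1.8)² = 1.75×0.738² = 0.954 mA.
V_DS = V_DD − I_D·R_D = 12 − 0.954×3.9 = 8.28 V.
Saturation requires V_DS ≥ V_GS − V_t = 0.738 V; 8.28 ≥ 0.738 ✓.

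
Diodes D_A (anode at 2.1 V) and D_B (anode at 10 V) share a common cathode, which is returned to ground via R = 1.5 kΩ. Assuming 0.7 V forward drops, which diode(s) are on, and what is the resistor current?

Only D_B conducts; I_R ≈ 6.2 mA

Assume both conduct. Then node N would need to be at both 2.1−0.7 = 1.4 V and 10−0.7 = 9.3 V, which is impossible.
Assume only D_B conducts: V_N = 10 − 0.7 = 9.3 V, so I_R = 9.3/1.5 = 6.2 mA.
Check D_A: its anode-to-cathode voltage is 2.1 − 9.3 = -7.2 V < 0.7 V, so it is off. The assumption is consistent.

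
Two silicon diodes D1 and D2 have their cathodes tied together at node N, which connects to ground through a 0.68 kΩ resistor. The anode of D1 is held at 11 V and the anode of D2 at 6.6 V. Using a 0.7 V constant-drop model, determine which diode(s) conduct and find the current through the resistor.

Assume both conduct. Then node N would need to be at both 11−0.7 = 10.3 V and 6.6−0.7 = 5.9 V, which is impossible.
Assume only D1 conducts: V_N = 11 − 0.7 = 10.3 V, so I_R = 10.3/0.68 = 15.1 mA.
Check D2: its anode-to-cathode voltage is 6.6 − 10.3 = -3.7 V < 0.7 V, so it is off. The assumption is consistent.

Only D1 conducts; I_R ≈ 15 mA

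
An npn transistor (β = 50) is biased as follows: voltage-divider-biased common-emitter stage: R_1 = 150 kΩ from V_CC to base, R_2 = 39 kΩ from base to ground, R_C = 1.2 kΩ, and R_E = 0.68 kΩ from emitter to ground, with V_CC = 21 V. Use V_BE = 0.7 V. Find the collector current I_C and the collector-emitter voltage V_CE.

I_C ≈ 2.8 mA, V_CE ≈ 16 V

Thevenize the base divider: V_Th = V_CC·R_2/(R_1+R_2) = 21×39/189 = 4.33 V, R_Th = R_1‖R_2 = 31 kΩ.
Base-emitter loop: V_Th = I_B·R_Th + V_BE + (β+1)I_B·R_E, so I_B = (4.33 − 0.7) / (31 + 51×0.68) = 0.0554 mA.
I_C = β·I_B = 50×0.0554 = 2.77 mA, and I_E = (β+1)I_B = 2.82 mA.
V_CE = V_CC − I_C·R_C − I_E·R_E = 21 − 2.77×1.2 − 2.82×0.68 = 15.8 V.
V_CE = 15.8 V > 0.2 V confirms active-region operation.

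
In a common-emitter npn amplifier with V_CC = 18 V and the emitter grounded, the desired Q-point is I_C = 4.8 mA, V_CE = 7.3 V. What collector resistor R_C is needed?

Collector loop: V_CC = I_C·R_C + V_CE.
R_C = (V_CC − V_CE)/I_C = (18 − 7.3)/4.8 = 2.23 kΩ.

R_C ≈ 2.2 kΩ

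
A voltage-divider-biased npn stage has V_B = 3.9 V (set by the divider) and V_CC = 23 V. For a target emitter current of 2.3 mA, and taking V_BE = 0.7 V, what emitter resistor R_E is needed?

R_E ≈ 1.4 kΩ

V_E = V_B − V_BE = 3.9 − 0.7 = 3.2 V.
R_E = V_E / I_E = 3.2 / 2.3 = 1.39 kΩ.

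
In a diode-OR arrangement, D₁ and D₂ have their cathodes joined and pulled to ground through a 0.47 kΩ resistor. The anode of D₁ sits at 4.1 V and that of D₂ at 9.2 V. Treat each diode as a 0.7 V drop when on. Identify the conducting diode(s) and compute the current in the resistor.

Only D₂ conducts; I_R ≈ 18 mA

Assume both conduct. Then node N would need to be at both 4.1−0.7 = 3.4 V and 9.2−0.7 = 8.5 V, which is impossible.
Assume only D₂ conducts: V_N = 9.2 − 0.7 = 8.5 V, so I_R = 8.5/0.47 = 18.1 mA.
Check D₁: its anode-to-cathode voltage is 4.1 − 8.5 = -4.4 V < 0.7 V, so it is off. The assumption is consistent.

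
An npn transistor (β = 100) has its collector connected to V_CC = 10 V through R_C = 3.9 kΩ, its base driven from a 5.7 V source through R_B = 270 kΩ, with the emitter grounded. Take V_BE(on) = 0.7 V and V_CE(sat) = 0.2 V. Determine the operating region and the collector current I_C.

active; I_C ≈ 1.9 mA

Assume active. Base-emitter loop: I_B = (V_BB − V_BE)/R_B = (5.7 − 0.7)/270 = 0.0185 mA.
I_C = β·I_B = 100×0.0185 = 1.85 mA.
V_CE = V_CC − I_C·R_C = 10 − 1.85×3.9 = 2.78 V > V_CE(sat), so the active-region assumption holds.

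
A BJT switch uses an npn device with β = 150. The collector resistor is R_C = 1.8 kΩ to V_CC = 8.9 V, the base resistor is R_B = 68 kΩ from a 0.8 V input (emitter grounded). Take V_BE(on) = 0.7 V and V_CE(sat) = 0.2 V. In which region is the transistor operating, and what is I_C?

Assume active. Base-emitter loop: I_B = (V_BB − V_BE)/R_B = (0.8 − 0.7)/68 = 0.00147 mA.
I_C = β·I_B = 150×0.00147 = 0.221 mA.
V_CE = V_CC − I_C·R_C = 8.9 − 0.221×1.8 = 8.5 V > V_CE(sat), so the active-region assumption holds.

active; I_C ≈ 0.22 mA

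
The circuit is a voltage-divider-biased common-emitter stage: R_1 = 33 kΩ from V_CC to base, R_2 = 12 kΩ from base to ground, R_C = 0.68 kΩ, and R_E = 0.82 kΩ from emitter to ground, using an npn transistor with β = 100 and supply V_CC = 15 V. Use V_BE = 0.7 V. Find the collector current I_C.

Thevenize the base divider: V_Th = V_CC·R_2/(R_1+R_2) = 15×12/45 = 4 V, R_Th = R_1‖R_2 = 8.8 kΩ.
Base-emitter loop: V_Th = I_B·R_Th + V_BE + (β+1)I_B·R_E, so I_B = (4 − 0.7) / (8.8 + 101×0.82) = 0.036 mA.
I_C = β·I_B = 100×0.036 = 3.6 mA, and I_E = (β+1)I_B = 3.64 mA.
V_CE = V_CC − I_C·R_C − I_E·R_E = 15 − 3.6×0.68 − 3.64×0.82 = 9.57 V.
V_CE = 9.57 V > 0.2 V confirms active-region operation.

I_C ≈ 3.6 mA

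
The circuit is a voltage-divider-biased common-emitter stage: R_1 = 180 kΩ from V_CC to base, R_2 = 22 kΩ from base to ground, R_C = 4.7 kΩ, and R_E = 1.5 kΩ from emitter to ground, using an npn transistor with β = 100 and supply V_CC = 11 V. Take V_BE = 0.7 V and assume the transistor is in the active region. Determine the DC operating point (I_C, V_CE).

I_C ≈ 0.29 mA, V_CE ≈ 9.2 V

Thevenize the base divider: V_Th = V_CC·R_2/(R_1+R_2) = 11×22/202 = 1.2 V, R_Th = R_1‖R_2 = 19.6 kΩ.
Base-emitter loop: V_Th = I_B·R_Th + V_BE + (β+1)I_B·R_E, so I_B = (1.2 − 0.7) / (19.6 + 101×1.5) = 0.00291 mA.
I_C = β·I_B = 100×0.00291 = 0.291 mA, and I_E = (β+1)I_B = 0.294 mA.
V_CE = V_CC − I_C·R_C − I_E·R_E = 11 − 0.291×4.7 − 0.294×1.5 = 9.19 V.
V_CE = 9.19 V > 0.2 V confirms active-region operation.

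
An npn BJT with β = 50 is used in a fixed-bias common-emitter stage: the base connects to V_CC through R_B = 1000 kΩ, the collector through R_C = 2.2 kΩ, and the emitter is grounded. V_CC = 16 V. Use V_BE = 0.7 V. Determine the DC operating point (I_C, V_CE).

Base loop: V_CC = I_B·R_B + V_BE, so I_B = (16 − 0.7)/1000 kΩ = 0.0153 mA.
In the active region I_C = β·I_B = 50 × 0.0153 = 0.765 mA.
Collector loop: V_CE = V_CC − I_C·R_C = 16 − 0.765×2.2 = 14.3 V.
Since V_CE = 14.3 V > V_CE(sat) ≈ 0.2 V, the transistor is in the active region as assumed.

I_C ≈ 0.77 mA, V_CE ≈ 14 V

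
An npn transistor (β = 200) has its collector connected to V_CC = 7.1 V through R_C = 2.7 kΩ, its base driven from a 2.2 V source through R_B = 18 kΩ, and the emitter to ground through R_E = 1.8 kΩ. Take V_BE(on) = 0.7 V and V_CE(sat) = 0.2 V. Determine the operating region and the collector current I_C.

active; I_C ≈ 0.79 mA

Assume active. Base-emitter loop: I_B = (V_BB − V_BE)/(R_B + (β+1)R_E) = (2.2 − 0.7)/(18 + 201×1.8) = 0.00395 mA.
I_C = β·I_B = 200×0.00395 = 0.79 mA.
V_CE = V_CC − I_C·R_C − I_E·R_E = 7.1 − 0.79×2.7 − 0.794×1.8 = 3.54 V > V_CE(sat), so the active-region assumption holds.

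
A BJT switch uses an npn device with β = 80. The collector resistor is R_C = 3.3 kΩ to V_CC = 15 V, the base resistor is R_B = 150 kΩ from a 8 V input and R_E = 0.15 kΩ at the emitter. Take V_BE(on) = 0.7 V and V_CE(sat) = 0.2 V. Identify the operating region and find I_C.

active; I_C ≈ 3.6 mA

Assume active. Base-emitter loop: I_B = (V_BB − V_BE)/(R_B + (β+1)R_E) = (8 − 0.7)/(150 + 81×0.15) = 0.045 mA.
I_C = β·I_B = 80×0.045 = 3.6 mA.
V_CE = V_CC − I_C·R_C − I_E·R_E = 15 − 3.6×3.3 − 3.65×0.15 = 2.57 V > V_CE(sat), so the active-region assumption holds.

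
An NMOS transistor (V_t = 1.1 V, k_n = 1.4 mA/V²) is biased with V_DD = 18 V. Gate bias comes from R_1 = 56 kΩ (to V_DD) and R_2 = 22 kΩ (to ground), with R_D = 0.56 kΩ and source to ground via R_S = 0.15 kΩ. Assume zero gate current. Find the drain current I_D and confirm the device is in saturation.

V_G = V_DD·R_2/(R_1+R_2) = 18×22/78 = 5.08 V.
Assume saturation: I_D = (k_n/2)(V_GS − V_t)² with V_GS = V_G − I_D·R_S = 5.08 − 0.15·I_D.
Substituting gives 0.0158·I_D² − 1.84·I_D + 11.1 = 0, with roots I_D = 6.38 or 110 mA.
The root I_D = 110 mA gives V_GS = -11.4 V ≤ V_t, so take I_D = 6.38 mA.
Then V_GS = 4.12 V and V_DS = V_DD − I_D(R_D+R_S) = 18 − 6.38×0.71 = 13.5 V.
Saturation requires V_DS ≥ V_GS − V_t = 3.02 V; 13.5 ≥ 3.02 ✓.

I_D ≈ 6.4 mA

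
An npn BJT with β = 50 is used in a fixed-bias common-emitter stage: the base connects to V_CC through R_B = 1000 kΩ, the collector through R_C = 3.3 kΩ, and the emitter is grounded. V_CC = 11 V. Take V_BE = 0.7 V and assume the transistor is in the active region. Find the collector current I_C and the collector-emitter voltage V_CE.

I_C ≈ 0.52 mA, V_CE ≈ 9.3 V

Base loop: V_CC = I_B·R_B + V_BE, so I_B = (11 − 0.7)/1000 kΩ = 0.0103 mA.
In the active region I_C = β·I_B = 50 × 0.0103 = 0.515 mA.
Collector loop: V_CE = V_CC − I_C·R_C = 11 − 0.515×3.3 = 9.3 V.
Since V_CE = 9.3 V > V_CE(sat) ≈ 0.2 V, the transistor is in the active region as assumed.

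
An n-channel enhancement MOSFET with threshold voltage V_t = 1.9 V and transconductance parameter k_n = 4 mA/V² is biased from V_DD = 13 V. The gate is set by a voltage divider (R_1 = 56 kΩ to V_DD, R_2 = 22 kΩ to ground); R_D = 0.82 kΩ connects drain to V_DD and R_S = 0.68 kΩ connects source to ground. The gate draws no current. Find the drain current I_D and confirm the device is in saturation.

V_G = V_DD·R_2/(R_1+R_2) = 13×22/78 = 3.67 V.
Assume saturation: I_D = (k_n/2)(V_GS − V_t)² with V_GS = V_G − I_D·R_S = 3.67 − 0.68·I_D.
Substituting gives 0.925·I_D² − 5.81·I_D + 6.24 = 0, with roots I_D = 1.38 or 4.9 mA.
The root I_D = 4.9 mA gives V_GS = 0.335 V ≤ V_t, so take I_D = 1.38 mA.
Then V_GS = 2.73 V and V_DS = V_DD − I_D(R_D+R_S) = 13 − 1.38×1.5 = 10.9 V.
Saturation requires V_DS ≥ V_GS − V_t = 0.83 V; 10.9 ≥ 0.83 ✓.

I_D ≈ 1.4 mA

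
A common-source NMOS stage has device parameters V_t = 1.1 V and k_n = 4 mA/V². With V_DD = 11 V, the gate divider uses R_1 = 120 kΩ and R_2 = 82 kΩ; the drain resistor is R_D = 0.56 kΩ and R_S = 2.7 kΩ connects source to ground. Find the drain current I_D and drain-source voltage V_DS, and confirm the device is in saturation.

I_D ≈ 0.99 mA, V_DS ≈ 7.8 V

V_G = V_DD·R_2/(R_1+R_2) = 11×82/202 = 4.47 V.
Assume saturation: I_D = (k_n/2)(V_GS − V_t)² with V_GS = V_G − I_D·R_S = 4.47 − 2.7·I_D.
Substituting gives 14.6·I_D² − 37.3·I_D + 22.7 = 0, with roots I_D = 0.986 or 1.58 mA.
The root I_D = 1.58 mA gives V_GS = 0.213 V ≤ V_t, so take I_D = 0.986 mA.
Then V_GS = 1.8 V and V_DS = V_DD − I_D(R_D+R_S) = 11 − 0.986×3.26 = 7.78 V.
Saturation requires V_DS ≥ V_GS − V_t = 0.702 V; 7.78 ≥ 0.702 ✓.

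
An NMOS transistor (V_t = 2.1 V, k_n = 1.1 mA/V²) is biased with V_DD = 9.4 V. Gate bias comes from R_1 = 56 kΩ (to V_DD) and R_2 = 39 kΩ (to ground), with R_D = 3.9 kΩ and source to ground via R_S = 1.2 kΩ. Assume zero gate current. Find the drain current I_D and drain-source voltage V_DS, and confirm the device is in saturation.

V_G = V_DD·R_2/(R_1+R_2) = 9.4×39/95 = 3.86 V.
Assume saturation: I_D = (k_n/2)(V_GS − V_t)² with V_GS = V_G − I_D·R_S = 3.86 − 1.2·I_D.
Substituting gives 0.792·I_D² − 3.32·I_D + 1.7 = 0, with roots I_D = 0.597 or 3.6 mA.
The root I_D = 3.6 mA gives V_GS = -0.457 V ≤ V_t, so take I_D = 0.597 mA.
Then V_GS = 3.14 V and V_DS = V_DD − I_D(R_D+R_S) = 9.4 − 0.597×5.1 = 6.35 V.
Saturation requires V_DS ≥ V_GS − V_t = 1.04 V; 6.35 ≥ 1.04 ✓.

I_D ≈ 0.6 mA, V_DS ≈ 6.4 V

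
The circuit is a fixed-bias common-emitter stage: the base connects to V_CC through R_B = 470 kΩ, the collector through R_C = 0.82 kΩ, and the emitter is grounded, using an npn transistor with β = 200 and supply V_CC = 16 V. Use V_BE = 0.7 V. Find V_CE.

V_CE ≈ 11 V

Base loop: V_CC = I_B·R_B + V_BE, so I_B = (16 − 0.7)/470 kΩ = 0.0326 mA.
In the active region I_C = β·I_B = 200 × 0.0326 = 6.51 mA.
Collector loop: V_CE = V_CC − I_C·R_C = 16 − 6.51×0.82 = 10.7 V.
Since V_CE = 10.7 V > V_CE(sat) ≈ 0.2 V, the transistor is in the active region as assumed.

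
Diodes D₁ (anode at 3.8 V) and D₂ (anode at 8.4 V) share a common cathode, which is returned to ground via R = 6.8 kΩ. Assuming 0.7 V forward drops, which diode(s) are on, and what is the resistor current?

Assume both conduct. Then node N would need to be at both 3.8−0.7 = 3.1 V and 8.4−0.7 = 7.7 V, which is impossible.
Assume only D₂ conducts: V_N = 8.4 − 0.7 = 7.7 V, so I_R = 7.7/6.8 = 1.13 mA.
Check D₁: its anode-to-cathode voltage is 3.8 − 7.7 = -3.9 V < 0.7 V, so it is off. The assumption is consistent.

Only D₂ conducts; I_R ≈ 1.1 mA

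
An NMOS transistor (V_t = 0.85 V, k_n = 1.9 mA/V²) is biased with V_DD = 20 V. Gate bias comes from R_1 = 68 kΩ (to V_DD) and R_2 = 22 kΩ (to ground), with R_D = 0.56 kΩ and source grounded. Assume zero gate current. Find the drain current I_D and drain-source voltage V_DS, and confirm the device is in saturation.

I_D ≈ 15 mA, V_DS ≈ 11 V

V_G = V_DD·R_2/(R_1+R_2) = 20×22/90 = 4.89 V. With the source grounded, V_GS = V_G = 4.89 V.
Assume saturation: I_D = (k_n/2)(V_GS − V_t)² = (1.9/2)×(4.89 − 0.85)² = 0.95×4.04² = 15.5 mA.
V_DS = V_DD − I_D·R_D = 20 − 15.5×0.56 = 11.3 V.
Saturation requires V_DS ≥ V_GS − V_t = 4.04 V; 11.3 ≥ 4.04 ✓.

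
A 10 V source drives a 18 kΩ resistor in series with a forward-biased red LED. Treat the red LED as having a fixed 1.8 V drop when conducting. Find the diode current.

I ≈ 0.46 mA

KVL around the loop: 10 = V_D + I·R = 1.8 + I × 18 kΩ.
So I = (10 − 1.8) / 18 kΩ = 8.2 / 18 = 0.456 mA.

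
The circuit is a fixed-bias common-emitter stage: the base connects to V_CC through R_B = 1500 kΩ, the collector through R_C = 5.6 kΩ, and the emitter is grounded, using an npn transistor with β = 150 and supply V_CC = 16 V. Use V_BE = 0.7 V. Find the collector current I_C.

I_C ≈ 1.5 mA

Base loop: V_CC = I_B·R_B + V_BE, so I_B = (16 − 0.7)/1500 kΩ = 0.0102 mA.
In the active region I_C = β·I_B = 150 × 0.0102 = 1.53 mA.
Collector loop: V_CE = V_CC − I_C·R_C = 16 − 1.53×5.6 = 7.43 V.
Since V_CE = 7.43 V > V_CE(sat) ≈ 0.2 V, the transistor is in the active region as assumed.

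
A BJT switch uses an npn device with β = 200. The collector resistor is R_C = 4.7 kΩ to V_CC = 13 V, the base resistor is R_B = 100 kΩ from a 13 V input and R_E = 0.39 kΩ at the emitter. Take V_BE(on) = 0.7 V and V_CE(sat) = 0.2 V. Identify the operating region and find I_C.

saturation; I_C ≈ 2.5 mA

Assume active: I_B = (13 − 0.7)/(100 + 201×0.39) = 0.069 mA, I_C = β·I_B = 13.8 mA.
Then V_CE = 13 − 13.8×4.7 − 13.9×0.39 = -57.2 V < 0.2 V — the active assumption fails.
Re-solve with V_CE = 0.2 V. KCL at the emitter: V_E/R_E = (V_BB−0.7−V_E)/R_B + (V_CC−0.2−V_E)/R_C, giving V_E = 1.02 V.
I_C = (V_CC − 0.2 − V_E)/R_C = (12.8 − 1.02)/4.7 = 2.51 mA.
Check: I_B = (12.3 − 1.02)/100 = 0.113 mA, and β·I_B = 22.6 mA > I_C, confirming saturation.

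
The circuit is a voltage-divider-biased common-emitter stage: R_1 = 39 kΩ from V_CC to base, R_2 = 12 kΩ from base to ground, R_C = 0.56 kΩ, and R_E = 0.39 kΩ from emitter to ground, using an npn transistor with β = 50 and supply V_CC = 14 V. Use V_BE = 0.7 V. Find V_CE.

Thevenize the base divider: V_Th = V_CC·R_2/(R_1+R_2) = 14×12/51 = 3.29 V, R_Th = R_1‖R_2 = 9.18 kΩ.
Base-emitter loop: V_Th = I_B·R_Th + V_BE + (β+1)I_B·R_E, so I_B = (3.29 − 0.7) / (9.18 + 51×0.39) = 0.0892 mA.
I_C = β·I_B = 50×0.0892 = 4.46 mA, and I_E = (β+1)I_B = 4.55 mA.
V_CE = V_CC − I_C·R_C − I_E·R_E = 14 − 4.46×0.56 − 4.55×0.39 = 9.73 V.
V_CE = 9.73 V > 0.2 V confirms active-region operation.

V_CE ≈ 9.7 V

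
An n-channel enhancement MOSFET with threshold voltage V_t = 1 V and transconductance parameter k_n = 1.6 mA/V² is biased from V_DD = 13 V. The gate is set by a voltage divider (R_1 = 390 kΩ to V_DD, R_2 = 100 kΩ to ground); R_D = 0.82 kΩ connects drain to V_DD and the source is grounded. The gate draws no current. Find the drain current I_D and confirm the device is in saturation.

V_G = V_DD·R_2/(R_1+R_2) = 13×100/490 = 2.65 V. With the source grounded, V_GS = V_G = 2.65 V.
Assume saturation: I_D = (k_n/2)(V_GS − V_t)² = (1.6/2)×(2.65 − 1)² = 0.8×1.65² = 2.19 mA.
V_DS = V_DD − I_D·R_D = 13 − 2.19×0.82 = 11.2 V.
Saturation requires V_DS ≥ V_GS − V_t = 1.65 V; 11.2 ≥ 1.65 ✓.

I_D ≈ 2.2 mA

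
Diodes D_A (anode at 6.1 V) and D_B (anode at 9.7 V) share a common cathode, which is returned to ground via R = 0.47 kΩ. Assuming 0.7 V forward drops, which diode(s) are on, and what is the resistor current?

Assume both conduct. Then node N would need to be at both 6.1−0.7 = 5.4 V and 9.7−0.7 = 9 V, which is impossible.
Assume only D_B conducts: V_N = 9.7 − 0.7 = 9 V, so I_R = 9/0.47 = 19.1 mA.
Check D_A: its anode-to-cathode voltage is 6.1 − 9 = -2.9 V < 0.7 V, so it is off. The assumption is consistent.

Only D_B conducts; I_R ≈ 19 mA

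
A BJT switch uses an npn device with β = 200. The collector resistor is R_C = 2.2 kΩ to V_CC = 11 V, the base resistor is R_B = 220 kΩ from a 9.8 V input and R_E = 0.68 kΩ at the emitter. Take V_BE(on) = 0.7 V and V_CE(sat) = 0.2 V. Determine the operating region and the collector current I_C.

saturation; I_C ≈ 3.7 mA

Assume active: I_B = (9.8 − 0.7)/(220 + 201×0.68) = 0.0255 mA, I_C = β·I_B = 5.1 mA.
Then V_CE = 11 − 5.1×2.2 − 5.13×0.68 = -3.71 V < 0.2 V — the active assumption fails.
Re-solve with V_CE = 0.2 V. KCL at the emitter: V_E/R_E = (V_BB−0.7−V_E)/R_B + (V_CC−0.2−V_E)/R_C, giving V_E = 2.57 V.
I_C = (V_CC − 0.2 − V_E)/R_C = (10.8 − 2.57)/2.2 = 3.74 mA.
Check: I_B = (9.1 − 2.57)/220 = 0.0297 mA, and β·I_B = 5.94 mA > I_C, confirming saturation.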